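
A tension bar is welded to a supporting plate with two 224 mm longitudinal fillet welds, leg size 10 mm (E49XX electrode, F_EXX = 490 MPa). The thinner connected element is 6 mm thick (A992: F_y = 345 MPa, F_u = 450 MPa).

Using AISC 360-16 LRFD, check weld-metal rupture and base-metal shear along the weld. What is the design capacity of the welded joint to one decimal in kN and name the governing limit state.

544.3 kN (base-metal shear governs)

Weld metal: throat = 0.707×10 = 7.07 mm, L = 2×224 = 448 mm. φR_n = 0.75 × 0.6 × 490 × 7.07 × 448 = 698.4 kN.
Base metal shear (6 mm plate): yield φR_n = 1.0×0.6×345×6×448 = 556.4 kN; rupture φR_n = 0.75×0.6×450×6×448 = 544.3 kN; take 544.3 kN (rupture).
Governing: min(698.4, 544.3) = 544.3 kN → base-metal shear.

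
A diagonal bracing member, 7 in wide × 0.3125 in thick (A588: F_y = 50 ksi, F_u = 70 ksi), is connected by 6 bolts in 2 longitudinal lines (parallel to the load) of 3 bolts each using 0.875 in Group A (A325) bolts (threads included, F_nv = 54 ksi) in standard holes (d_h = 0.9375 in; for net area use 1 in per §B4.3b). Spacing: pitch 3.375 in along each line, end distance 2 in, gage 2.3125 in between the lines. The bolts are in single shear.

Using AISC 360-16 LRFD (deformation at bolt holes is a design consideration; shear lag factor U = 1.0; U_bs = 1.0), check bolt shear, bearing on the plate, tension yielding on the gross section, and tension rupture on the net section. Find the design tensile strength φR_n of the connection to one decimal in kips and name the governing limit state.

Bolt shear: A_b = π(0.875)²/4 = 0.60132 in². φR_n = 0.75 × 54 × 0.60132 × 6 × 1 = 146.1 kips.
Bearing (0.3125 in plate, F_u = 70 ksi): end bolts L_c = 2 − 0.9375/2 = 1.53125, R_n = min(1.2×1.53125×0.3125×70, 2.4×0.875×0.3125×70) = 40.195 kips/bolt; interior L_c = 3.375 − 0.9375 = 2.4375, R_n = 45.938 kips/bolt. φR_n = 0.75 × (2×40.195 + 4×45.938) = 198.1 kips.
Tension yield (gross): A_g = 7×0.3125 = 2.1875 in². φR_n = 0.90 × 50 × 2.1875 = 98.4 kips.
Tension rupture (net): A_n = (7 − 2×1)×0.3125 = 1.5625 in² (U = 1.0, A_e = A_n). φR_n = 0.75 × 70 × 1.5625 = 82.0 kips.
Governing: min(146.1, 198.1, 98.4, 82.0) = 82.0 kips → net-section rupture.

82.0 kips (net-section rupture governs)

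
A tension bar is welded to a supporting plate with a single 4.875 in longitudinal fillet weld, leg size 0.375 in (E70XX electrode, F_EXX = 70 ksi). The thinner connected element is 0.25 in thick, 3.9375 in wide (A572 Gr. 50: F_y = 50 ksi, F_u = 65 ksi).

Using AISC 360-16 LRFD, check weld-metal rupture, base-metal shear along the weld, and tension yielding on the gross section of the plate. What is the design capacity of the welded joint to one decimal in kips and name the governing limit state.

35.6 kips (base-metal shear governs)

Weld metal: throat = 0.707×0.375 = 0.26513 in, L = 4.875 in. φR_n = 0.75 × 0.6 × 70 × 0.26513 × 4.875 = 40.7 kips.
Base metal shear (0.25 in plate): yield φR_n = 1.0×0.6×50×0.25×4.875 = 36.6 kips; rupture φR_n = 0.75×0.6×65×0.25×4.875 = 35.6 kips; take 35.6 kips (rupture).
Tension yield (gross): A_g = 3.9375×0.25 = 0.98438 in². φR_n = 0.90 × 50 × 0.98438 = 44.3 kips.
Governing: min(40.7, 35.6, 44.3) = 35.6 kips → base-metal shear.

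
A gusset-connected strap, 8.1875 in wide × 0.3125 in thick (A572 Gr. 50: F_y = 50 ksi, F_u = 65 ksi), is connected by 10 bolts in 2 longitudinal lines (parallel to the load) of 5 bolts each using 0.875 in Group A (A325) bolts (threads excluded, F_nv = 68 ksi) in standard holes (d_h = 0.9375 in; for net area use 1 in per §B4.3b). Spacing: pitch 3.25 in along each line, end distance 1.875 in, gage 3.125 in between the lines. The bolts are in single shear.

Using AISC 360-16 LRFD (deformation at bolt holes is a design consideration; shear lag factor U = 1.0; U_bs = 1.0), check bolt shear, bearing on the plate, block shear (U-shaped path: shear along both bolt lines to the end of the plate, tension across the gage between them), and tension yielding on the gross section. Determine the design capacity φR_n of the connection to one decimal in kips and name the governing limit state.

Bolt shear: A_b = π(0.875)²/4 = 0.60132 in². φR_n = 0.75 × 68 × 0.60132 × 10 × 1 = 306.7 kips.
Bearing (0.3125 in plate, F_u = 65 ksi): end bolts L_c = 1.875 − 0.9375/2 = 1.40625, R_n = min(1.2×1.40625×0.3125×65, 2.4×0.875×0.3125×65) = 34.277 kips/bolt; interior L_c = 3.25 − 0.9375 = 2.3125, R_n = 42.656 kips/bolt. φR_n = 0.75 × (2×34.277 + 8×42.656) = 307.4 kips.
Block shear: shear path 2×[1.875+4×3.25] = 2×14.875 in, A_gv = 9.2969, A_nv = 2×(14.875 − 4.5×1)×0.3125 = 6.4844 in²; tension across gage: (3.125 − 1×1)×0.3125 = 0.66406 in². R_n = min(0.6×65×6.4844, 0.6×50×9.2969) + 1.0×65×0.66406 = min(252.89, 278.91) + 43.164 = 296.05 kips. φR_n = 0.75 × 296.05 = 222.0 kips.
Tension yield (gross): A_g = 8.1875×0.3125 = 2.5586 in². φR_n = 0.90 × 50 × 2.5586 = 115.1 kips.
Governing: min(306.7, 307.4, 222.0, 115.1) = 115.1 kips → gross-section yield.

115.1 kips (gross-section yield governs)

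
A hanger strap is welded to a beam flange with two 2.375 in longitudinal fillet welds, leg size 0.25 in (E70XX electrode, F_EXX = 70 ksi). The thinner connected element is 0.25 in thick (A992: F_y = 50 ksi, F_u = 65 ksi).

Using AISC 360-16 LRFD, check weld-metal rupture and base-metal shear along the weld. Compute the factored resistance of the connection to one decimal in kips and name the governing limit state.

Weld metal: throat = 0.707×0.25 = 0.17675 in, L = 2×2.375 = 4.75 in. φR_n = 0.75 × 0.6 × 70 × 0.17675 × 4.75 = 26.4 kips.
Base metal shear (0.25 in plate): yield φR_n = 1.0×0.6×50×0.25×4.75 = 35.6 kips; rupture φR_n = 0.75×0.6×65×0.25×4.75 = 34.7 kips; take 34.7 kips (rupture).
Governing: min(26.4, 34.7) = 26.4 kips → weld metal.

26.4 kips (weld metal governs)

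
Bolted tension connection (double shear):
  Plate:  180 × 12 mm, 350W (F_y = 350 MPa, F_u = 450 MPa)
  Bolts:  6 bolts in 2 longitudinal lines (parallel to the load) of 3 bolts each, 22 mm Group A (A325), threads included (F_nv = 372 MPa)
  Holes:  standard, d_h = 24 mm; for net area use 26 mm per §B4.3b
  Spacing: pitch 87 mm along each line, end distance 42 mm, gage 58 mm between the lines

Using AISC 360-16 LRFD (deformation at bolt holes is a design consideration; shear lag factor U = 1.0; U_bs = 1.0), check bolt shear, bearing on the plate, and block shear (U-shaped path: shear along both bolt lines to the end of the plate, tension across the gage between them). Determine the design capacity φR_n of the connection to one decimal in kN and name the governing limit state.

Bolt shear: A_b = π(22)²/4 = 380.13 mm². φR_n = 0.75 × 372 × 380.13 × 6 × 2 = 1272.7 kN.
Bearing (12 mm plate, F_u = 450 MPa): end bolts L_c = 42 − 24/2 = 30, R_n = min(1.2×30×12×450, 2.4×22×12×450) = 194.4 kN/bolt; interior L_c = 87 − 24 = 63, R_n = 285.12 kN/bolt. φR_n = 0.75 × (2×194.4 + 4×285.12) = 1147.0 kN.
Block shear: shear path 2×[42+2×87] = 2×216 mm, A_gv = 5184, A_nv = 2×(216 − 2.5×26)×12 = 3624 mm²; tension across gage: (58 − 1×26)×12 = 384 mm². R_n = min(0.6×450×3624, 0.6×350×5184) + 1.0×450×384 = min(978.48, 1088.6) + 172.8 = 1151.3 kN. φR_n = 0.75 × 1151.3 = 863.5 kN.
Governing: min(1272.7, 1147.0, 863.5) = 863.5 kN → block shear.

863.5 kN (block shear governs)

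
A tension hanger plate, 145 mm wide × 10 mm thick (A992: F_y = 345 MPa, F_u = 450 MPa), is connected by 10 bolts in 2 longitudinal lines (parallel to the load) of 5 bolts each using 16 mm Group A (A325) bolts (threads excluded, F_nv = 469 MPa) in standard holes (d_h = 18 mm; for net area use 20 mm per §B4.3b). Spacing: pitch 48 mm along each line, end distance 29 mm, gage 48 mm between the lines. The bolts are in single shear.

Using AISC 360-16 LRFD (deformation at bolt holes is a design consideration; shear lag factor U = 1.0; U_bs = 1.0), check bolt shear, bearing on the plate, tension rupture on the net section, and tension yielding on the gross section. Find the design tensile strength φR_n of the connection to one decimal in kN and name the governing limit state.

Bolt shear: A_b = π(16)²/4 = 201.06 mm². φR_n = 0.75 × 469 × 201.06 × 10 × 1 = 707.2 kN.
Bearing (10 mm plate, F_u = 450 MPa): end bolts L_c = 29 − 18/2 = 20, R_n = min(1.2×20×10×450, 2.4×16×10×450) = 108 kN/bolt; interior L_c = 48 − 18 = 30, R_n = 162 kN/bolt. φR_n = 0.75 × (2×108 + 8×162) = 1134.0 kN.
Tension rupture (net): A_n = (145 − 2×20)×10 = 1050 mm² (U = 1.0, A_e = A_n). φR_n = 0.75 × 450 × 1050 = 354.4 kN.
Tension yield (gross): A_g = 145×10 = 1450 mm². φR_n = 0.90 × 345 × 1450 = 450.2 kN.
Governing: min(707.2, 1134.0, 354.4, 450.2) = 354.4 kN → net-section rupture.

354.4 kN (net-section rupture governs)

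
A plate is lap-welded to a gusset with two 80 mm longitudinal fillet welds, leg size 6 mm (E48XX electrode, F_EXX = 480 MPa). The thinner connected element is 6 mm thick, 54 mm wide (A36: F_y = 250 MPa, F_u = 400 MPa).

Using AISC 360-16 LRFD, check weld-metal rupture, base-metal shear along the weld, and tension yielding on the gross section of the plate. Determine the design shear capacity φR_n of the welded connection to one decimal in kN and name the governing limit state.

Weld metal: throat = 0.707×6 = 4.242 mm, L = 2×80 = 160 mm. φR_n = 0.75 × 0.6 × 480 × 4.242 × 160 = 146.6 kN.
Base metal shear (6 mm plate): yield φR_n = 1.0×0.6×250×6×160 = 144.0 kN; rupture φR_n = 0.75×0.6×400×6×160 = 172.8 kN; take 144.0 kN (yield).
Tension yield (gross): A_g = 54×6 = 324 mm². φR_n = 0.90 × 250 × 324 = 72.9 kN.
Governing: min(146.6, 144.0, 72.9) = 72.9 kN → gross-section yield.

72.9 kN (gross-section yield governs)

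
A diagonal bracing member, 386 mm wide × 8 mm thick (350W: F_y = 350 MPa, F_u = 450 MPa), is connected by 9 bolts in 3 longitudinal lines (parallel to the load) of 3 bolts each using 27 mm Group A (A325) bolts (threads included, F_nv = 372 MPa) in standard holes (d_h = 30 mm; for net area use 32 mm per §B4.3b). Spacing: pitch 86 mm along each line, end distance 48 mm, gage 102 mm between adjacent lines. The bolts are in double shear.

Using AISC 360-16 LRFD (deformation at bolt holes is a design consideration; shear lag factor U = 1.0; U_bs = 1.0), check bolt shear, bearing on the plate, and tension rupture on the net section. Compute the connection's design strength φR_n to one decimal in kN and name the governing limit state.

783.0 kN (net-section rupture governs)

Bolt shear: A_b = π(27)²/4 = 572.56 mm². φR_n = 0.75 × 372 × 572.56 × 9 × 2 = 2875.4 kN.
Bearing (8 mm plate, F_u = 450 MPa): end bolts L_c = 48 − 30/2 = 33, R_n = min(1.2×33×8×450, 2.4×27×8×450) = 142.56 kN/bolt; interior L_c = 86 − 30 = 56, R_n = 233.28 kN/bolt. φR_n = 0.75 × (3×142.56 + 6×233.28) = 1370.5 kN.
Tension rupture (net): A_n = (386 − 3×32)×8 = 2320 mm² (U = 1.0, A_e = A_n). φR_n = 0.75 × 450 × 2320 = 783.0 kN.
Governing: min(2875.4, 1370.5, 783.0) = 783.0 kN → net-section rupture.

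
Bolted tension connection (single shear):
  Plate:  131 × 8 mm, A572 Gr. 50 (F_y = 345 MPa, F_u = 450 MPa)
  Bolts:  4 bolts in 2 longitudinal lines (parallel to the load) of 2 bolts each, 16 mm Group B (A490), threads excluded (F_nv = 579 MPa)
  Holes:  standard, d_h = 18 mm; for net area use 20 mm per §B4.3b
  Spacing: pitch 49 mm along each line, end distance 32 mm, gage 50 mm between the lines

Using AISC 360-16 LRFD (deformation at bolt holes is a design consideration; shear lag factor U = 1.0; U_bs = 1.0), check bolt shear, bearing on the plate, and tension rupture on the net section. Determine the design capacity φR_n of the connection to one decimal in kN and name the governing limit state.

Bolt shear: A_b = π(16)²/4 = 201.06 mm². φR_n = 0.75 × 579 × 201.06 × 4 × 1 = 349.2 kN.
Bearing (8 mm plate, F_u = 450 MPa): end bolts L_c = 32 − 18/2 = 23, R_n = min(1.2×23×8×450, 2.4×16×8×450) = 99.36 kN/bolt; interior L_c = 49 − 18 = 31, R_n = 133.92 kN/bolt. φR_n = 0.75 × (2×99.36 + 2×133.92) = 349.9 kN.
Tension rupture (net): A_n = (131 − 2×20)×8 = 728 mm² (U = 1.0, A_e = A_n). φR_n = 0.75 × 450 × 728 = 245.7 kN.
Governing: min(349.2, 349.9, 245.7) = 245.7 kN → net-section rupture.

245.7 kN (net-section rupture governs)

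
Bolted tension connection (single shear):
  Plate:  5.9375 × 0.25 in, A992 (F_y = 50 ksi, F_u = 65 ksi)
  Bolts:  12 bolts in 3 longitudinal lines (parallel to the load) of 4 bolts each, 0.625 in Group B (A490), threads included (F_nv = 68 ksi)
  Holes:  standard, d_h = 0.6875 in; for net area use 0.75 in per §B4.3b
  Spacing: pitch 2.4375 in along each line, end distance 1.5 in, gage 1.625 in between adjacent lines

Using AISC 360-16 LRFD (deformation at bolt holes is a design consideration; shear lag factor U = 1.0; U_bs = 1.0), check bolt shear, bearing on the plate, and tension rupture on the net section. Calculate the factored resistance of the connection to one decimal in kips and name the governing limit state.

44.9 kips (net-section rupture governs)

Bolt shear: A_b = π(0.625)²/4 = 0.3068 in². φR_n = 0.75 × 68 × 0.3068 × 12 × 1 = 187.8 kips.
Bearing (0.25 in plate, F_u = 65 ksi): end bolts L_c = 1.5 − 0.6875/2 = 1.15625, R_n = min(1.2×1.15625×0.25×65, 2.4×0.625×0.25×65) = 22.547 kips/bolt; interior L_c = 2.4375 − 0.6875 = 1.75, R_n = 24.375 kips/bolt. φR_n = 0.75 × (3×22.547 + 9×24.375) = 215.3 kips.
Tension rupture (net): A_n = (5.9375 − 3×0.75)×0.25 = 0.92188 in² (U = 1.0, A_e = A_n). φR_n = 0.75 × 65 × 0.92188 = 44.9 kips.
Governing: min(187.8, 215.3, 44.9) = 44.9 kips → net-section rupture.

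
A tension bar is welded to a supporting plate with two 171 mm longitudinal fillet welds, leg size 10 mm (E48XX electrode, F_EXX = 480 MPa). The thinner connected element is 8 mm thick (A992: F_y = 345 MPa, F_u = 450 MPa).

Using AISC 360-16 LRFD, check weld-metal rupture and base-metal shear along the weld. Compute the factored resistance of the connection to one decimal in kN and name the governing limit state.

522.3 kN (weld metal governs)

Weld metal: throat = 0.707×10 = 7.07 mm, L = 2×171 = 342 mm. φR_n = 0.75 × 0.6 × 480 × 7.07 × 342 = 522.3 kN.
Base metal shear (8 mm plate): yield φR_n = 1.0×0.6×345×8×342 = 566.4 kN; rupture φR_n = 0.75×0.6×450×8×342 = 554.0 kN; take 554.0 kN (rupture).
Governing: min(522.3, 554.0) = 522.3 kN → weld metal.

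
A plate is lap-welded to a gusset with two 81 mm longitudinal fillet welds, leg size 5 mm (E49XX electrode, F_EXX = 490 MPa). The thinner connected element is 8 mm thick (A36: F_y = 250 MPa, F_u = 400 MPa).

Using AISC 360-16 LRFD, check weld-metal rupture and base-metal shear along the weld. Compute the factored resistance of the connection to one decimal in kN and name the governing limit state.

Weld metal: throat = 0.707×5 = 3.535 mm, L = 2×81 = 162 mm. φR_n = 0.75 × 0.6 × 490 × 3.535 × 162 = 126.3 kN.
Base metal shear (8 mm plate): yield φR_n = 1.0×0.6×250×8×162 = 194.4 kN; rupture φR_n = 0.75×0.6×400×8×162 = 233.3 kN; take 194.4 kN (yield).
Governing: min(126.3, 194.4) = 126.3 kN → weld metal.

126.3 kN (weld metal governs)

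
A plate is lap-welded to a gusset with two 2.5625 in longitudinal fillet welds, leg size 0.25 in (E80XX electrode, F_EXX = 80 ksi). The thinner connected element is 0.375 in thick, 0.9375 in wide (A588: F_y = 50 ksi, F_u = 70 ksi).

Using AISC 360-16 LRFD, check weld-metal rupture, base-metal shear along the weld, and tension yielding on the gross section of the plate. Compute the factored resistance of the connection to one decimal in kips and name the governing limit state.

15.8 kips (gross-section yield governs)

Weld metal: throat = 0.707×0.25 = 0.17675 in, L = 2×2.5625 = 5.125 in. φR_n = 0.75 × 0.6 × 80 × 0.17675 × 5.125 = 32.6 kips.
Base metal shear (0.375 in plate): yield φR_n = 1.0×0.6×50×0.375×5.125 = 57.7 kips; rupture φR_n = 0.75×0.6×70×0.375×5.125 = 60.5 kips; take 57.7 kips (yield).
Tension yield (gross): A_g = 0.9375×0.375 = 0.35156 in². φR_n = 0.90 × 50 × 0.35156 = 15.8 kips.
Governing: min(32.6, 57.7, 15.8) = 15.8 kips → gross-section yield.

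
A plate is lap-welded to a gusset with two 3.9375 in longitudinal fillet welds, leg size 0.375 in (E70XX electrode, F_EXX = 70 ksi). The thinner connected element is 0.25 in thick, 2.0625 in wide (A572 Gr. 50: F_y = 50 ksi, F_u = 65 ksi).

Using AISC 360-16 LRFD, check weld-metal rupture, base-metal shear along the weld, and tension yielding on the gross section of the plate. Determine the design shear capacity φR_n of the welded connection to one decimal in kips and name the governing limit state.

Weld metal: throat = 0.707×0.375 = 0.26513 in, L = 2×3.9375 = 7.875 in. φR_n = 0.75 × 0.6 × 70 × 0.26513 × 7.875 = 65.8 kips.
Base metal shear (0.25 in plate): yield φR_n = 1.0×0.6×50×0.25×7.875 = 59.1 kips; rupture φR_n = 0.75×0.6×65×0.25×7.875 = 57.6 kips; take 57.6 kips (rupture).
Tension yield (gross): A_g = 2.0625×0.25 = 0.51563 in². φR_n = 0.90 × 50 × 0.51563 = 23.2 kips.
Governing: min(65.8, 57.6, 23.2) = 23.2 kips → gross-section yield.

23.2 kips (gross-section yield governs)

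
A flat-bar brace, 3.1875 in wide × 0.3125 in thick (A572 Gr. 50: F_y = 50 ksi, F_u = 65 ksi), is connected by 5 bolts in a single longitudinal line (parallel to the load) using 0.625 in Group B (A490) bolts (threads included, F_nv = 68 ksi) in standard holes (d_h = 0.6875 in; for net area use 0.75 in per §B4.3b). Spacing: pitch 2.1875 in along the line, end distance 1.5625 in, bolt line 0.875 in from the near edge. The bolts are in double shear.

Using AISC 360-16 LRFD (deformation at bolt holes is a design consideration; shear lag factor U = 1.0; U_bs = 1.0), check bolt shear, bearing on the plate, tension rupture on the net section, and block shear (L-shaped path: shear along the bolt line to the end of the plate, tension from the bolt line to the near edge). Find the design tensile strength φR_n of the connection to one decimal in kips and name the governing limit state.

37.1 kips (net-section rupture governs)

Bolt shear: A_b = π(0.625)²/4 = 0.3068 in². φR_n = 0.75 × 68 × 0.3068 × 5 × 2 = 156.5 kips.
Bearing (0.3125 in plate, F_u = 65 ksi): end bolts L_c = 1.5625 − 0.6875/2 = 1.21875, R_n = min(1.2×1.21875×0.3125×65, 2.4×0.625×0.3125×65) = 29.707 kips/bolt; interior L_c = 2.1875 − 0.6875 = 1.5, R_n = 30.469 kips/bolt. φR_n = 0.75 × (1×29.707 + 4×30.469) = 113.7 kips.
Tension rupture (net): A_n = (3.1875 − 1×0.75)×0.3125 = 0.76172 in² (U = 1.0, A_e = A_n). φR_n = 0.75 × 65 × 0.76172 = 37.1 kips.
Block shear: shear path 1×[1.5625+4×2.1875] = 1×10.3125 in, A_gv = 3.2227, A_nv = 1×(10.3125 − 4.5×0.75)×0.3125 = 2.168 in²; tension to near edge: (0.875 − 0.5×0.75)×0.3125 = 0.15625 in². R_n = min(0.6×65×2.168, 0.6×50×3.2227) + 1.0×65×0.15625 = min(84.552, 96.681) + 10.156 = 94.708 kips. φR_n = 0.75 × 94.708 = 71.0 kips.
Governing: min(156.5, 113.7, 37.1, 71.0) = 37.1 kips → net-section rupture.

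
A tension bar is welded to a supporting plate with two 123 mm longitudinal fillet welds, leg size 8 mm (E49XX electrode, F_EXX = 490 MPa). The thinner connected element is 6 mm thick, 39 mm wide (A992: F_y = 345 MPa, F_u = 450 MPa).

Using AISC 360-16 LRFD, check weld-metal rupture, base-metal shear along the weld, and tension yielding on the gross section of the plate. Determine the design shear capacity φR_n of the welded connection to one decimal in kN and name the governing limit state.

72.7 kN (gross-section yield governs)

Weld metal: throat = 0.707×8 = 5.656 mm, L = 2×123 = 246 mm. φR_n = 0.75 × 0.6 × 490 × 5.656 × 246 = 306.8 kN.
Base metal shear (6 mm plate): yield φR_n = 1.0×0.6×345×6×246 = 305.5 kN; rupture φR_n = 0.75×0.6×450×6×246 = 298.9 kN; take 298.9 kN (rupture).
Tension yield (gross): A_g = 39×6 = 234 mm². φR_n = 0.90 × 345 × 234 = 72.7 kN.
Governing: min(306.8, 298.9, 72.7) = 72.7 kN → gross-section yield.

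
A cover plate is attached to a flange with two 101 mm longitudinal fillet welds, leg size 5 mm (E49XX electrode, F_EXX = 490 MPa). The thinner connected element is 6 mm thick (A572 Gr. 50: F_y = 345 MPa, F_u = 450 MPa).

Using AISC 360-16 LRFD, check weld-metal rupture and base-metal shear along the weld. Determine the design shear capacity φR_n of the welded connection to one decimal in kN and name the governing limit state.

157.5 kN (weld metal governs)

Weld metal: throat = 0.707×5 = 3.535 mm, L = 2×101 = 202 mm. φR_n = 0.75 × 0.6 × 490 × 3.535 × 202 = 157.5 kN.
Base metal shear (6 mm plate): yield φR_n = 1.0×0.6×345×6×202 = 250.9 kN; rupture φR_n = 0.75×0.6×450×6×202 = 245.4 kN; take 245.4 kN (rupture).
Governing: min(157.5, 245.4) = 157.5 kN → weld metal.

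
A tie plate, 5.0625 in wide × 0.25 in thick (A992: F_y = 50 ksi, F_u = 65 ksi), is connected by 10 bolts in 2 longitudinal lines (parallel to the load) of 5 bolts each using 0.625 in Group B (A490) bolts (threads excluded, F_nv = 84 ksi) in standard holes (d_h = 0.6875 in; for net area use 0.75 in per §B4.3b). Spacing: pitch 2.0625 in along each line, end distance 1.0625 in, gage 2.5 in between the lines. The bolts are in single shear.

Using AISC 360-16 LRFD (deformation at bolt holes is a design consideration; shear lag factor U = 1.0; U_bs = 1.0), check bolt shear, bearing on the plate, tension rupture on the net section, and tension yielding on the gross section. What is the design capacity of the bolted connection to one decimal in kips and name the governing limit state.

Bolt shear: A_b = π(0.625)²/4 = 0.3068 in². φR_n = 0.75 × 84 × 0.3068 × 10 × 1 = 193.3 kips.
Bearing (0.25 in plate, F_u = 65 ksi): end bolts L_c = 1.0625 − 0.6875/2 = 0.71875, R_n = min(1.2×0.71875×0.25×65, 2.4×0.625×0.25×65) = 14.016 kips/bolt; interior L_c = 2.0625 − 0.6875 = 1.375, R_n = 24.375 kips/bolt. φR_n = 0.75 × (2×14.016 + 8×24.375) = 167.3 kips.
Tension rupture (net): A_n = (5.0625 − 2×0.75)×0.25 = 0.89063 in² (U = 1.0, A_e = A_n). φR_n = 0.75 × 65 × 0.89063 = 43.4 kips.
Tension yield (gross): A_g = 5.0625×0.25 = 1.2656 in². φR_n = 0.90 × 50 × 1.2656 = 57.0 kips.
Governing: min(193.3, 167.3, 43.4, 57.0) = 43.4 kips → net-section rupture.

43.4 kips (net-section rupture governs)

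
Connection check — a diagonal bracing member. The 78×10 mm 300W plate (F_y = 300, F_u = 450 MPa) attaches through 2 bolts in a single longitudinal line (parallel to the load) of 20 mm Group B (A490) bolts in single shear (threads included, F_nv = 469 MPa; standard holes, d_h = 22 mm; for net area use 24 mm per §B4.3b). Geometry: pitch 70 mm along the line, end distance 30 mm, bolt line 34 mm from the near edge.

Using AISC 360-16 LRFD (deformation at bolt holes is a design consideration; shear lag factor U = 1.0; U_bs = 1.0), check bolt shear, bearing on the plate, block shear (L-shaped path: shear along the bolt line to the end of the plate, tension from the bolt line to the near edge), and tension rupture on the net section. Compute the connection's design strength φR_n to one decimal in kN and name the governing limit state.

Bolt shear: A_b = π(20)²/4 = 314.16 mm². φR_n = 0.75 × 469 × 314.16 × 2 × 1 = 221.0 kN.
Bearing (10 mm plate, F_u = 450 MPa): end bolts L_c = 30 − 22/2 = 19, R_n = min(1.2×19×10×450, 2.4×20×10×450) = 102.6 kN/bolt; interior L_c = 70 − 22 = 48, R_n = 216 kN/bolt. φR_n = 0.75 × (1×102.6 + 1×216) = 239.0 kN.
Block shear: shear path 1×[30+1×70] = 1×100 mm, A_gv = 1000, A_nv = 1×(100 − 1.5×24)×10 = 640 mm²; tension to near edge: (34 − 0.5×24)×10 = 220 mm². R_n = min(0.6×450×640, 0.6×300×1000) + 1.0×450×220 = min(172.8, 180) + 99 = 271.8 kN. φR_n = 0.75 × 271.8 = 203.9 kN.
Tension rupture (net): A_n = (78 − 1×24)×10 = 540 mm² (U = 1.0, A_e = A_n). φR_n = 0.75 × 450 × 540 = 182.3 kN.
Governing: min(221.0, 239.0, 203.9, 182.3) = 182.3 kN → net-section rupture.

182.3 kN (net-section rupture governs)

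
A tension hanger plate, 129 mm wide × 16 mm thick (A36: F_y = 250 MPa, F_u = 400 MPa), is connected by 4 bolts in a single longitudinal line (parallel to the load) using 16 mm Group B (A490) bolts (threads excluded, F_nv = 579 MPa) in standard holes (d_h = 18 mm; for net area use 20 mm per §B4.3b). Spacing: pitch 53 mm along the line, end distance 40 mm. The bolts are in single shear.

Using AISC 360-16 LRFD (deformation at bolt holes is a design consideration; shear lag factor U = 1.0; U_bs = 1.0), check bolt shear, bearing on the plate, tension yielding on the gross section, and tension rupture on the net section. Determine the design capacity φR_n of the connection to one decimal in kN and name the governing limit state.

Bolt shear: A_b = π(16)²/4 = 201.06 mm². φR_n = 0.75 × 579 × 201.06 × 4 × 1 = 349.2 kN.
Bearing (16 mm plate, F_u = 400 MPa): end bolts L_c = 40 − 18/2 = 31, R_n = min(1.2×31×16×400, 2.4×16×16×400) = 238.08 kN/bolt; interior L_c = 53 − 18 = 35, R_n = 245.76 kN/bolt. φR_n = 0.75 × (1×238.08 + 3×245.76) = 731.5 kN.
Tension yield (gross): A_g = 129×16 = 2064 mm². φR_n = 0.90 × 250 × 2064 = 464.4 kN.
Tension rupture (net): A_n = (129 − 1×20)×16 = 1744 mm² (U = 1.0, A_e = A_n). φR_n = 0.75 × 400 × 1744 = 523.2 kN.
Governing: min(349.2, 731.5, 464.4, 523.2) = 349.2 kN → bolt shear.

349.2 kN (bolt shear governs)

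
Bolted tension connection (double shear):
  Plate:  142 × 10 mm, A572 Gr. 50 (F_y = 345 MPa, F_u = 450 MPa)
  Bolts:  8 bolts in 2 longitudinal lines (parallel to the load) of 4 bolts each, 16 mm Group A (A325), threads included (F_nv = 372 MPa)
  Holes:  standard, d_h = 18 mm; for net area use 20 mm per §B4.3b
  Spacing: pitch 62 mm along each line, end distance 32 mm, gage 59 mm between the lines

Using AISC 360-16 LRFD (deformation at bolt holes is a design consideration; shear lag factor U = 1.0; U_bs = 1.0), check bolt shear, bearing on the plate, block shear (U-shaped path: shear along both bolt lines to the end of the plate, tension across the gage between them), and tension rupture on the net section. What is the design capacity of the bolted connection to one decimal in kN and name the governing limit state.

Bolt shear: A_b = π(16)²/4 = 201.06 mm². φR_n = 0.75 × 372 × 201.06 × 8 × 2 = 897.5 kN.
Bearing (10 mm plate, F_u = 450 MPa): end bolts L_c = 32 − 18/2 = 23, R_n = min(1.2×23×10×450, 2.4×16×10×450) = 124.2 kN/bolt; interior L_c = 62 − 18 = 44, R_n = 172.8 kN/bolt. φR_n = 0.75 × (2×124.2 + 6×172.8) = 963.9 kN.
Block shear: shear path 2×[32+3×62] = 2×218 mm, A_gv = 4360, A_nv = 2×(218 − 3.5×20)×10 = 2960 mm²; tension across gage: (59 − 1×20)×10 = 390 mm². R_n = min(0.6×450×2960, 0.6×345×4360) + 1.0×450×390 = min(799.2, 902.52) + 175.5 = 974.7 kN. φR_n = 0.75 × 974.7 = 731.0 kN.
Tension rupture (net): A_n = (142 − 2×20)×10 = 1020 mm² (U = 1.0, A_e = A_n). φR_n = 0.75 × 450 × 1020 = 344.3 kN.
Governing: min(897.5, 963.9, 731.0, 344.3) = 344.3 kN → net-section rupture.

344.3 kN (net-section rupture governs)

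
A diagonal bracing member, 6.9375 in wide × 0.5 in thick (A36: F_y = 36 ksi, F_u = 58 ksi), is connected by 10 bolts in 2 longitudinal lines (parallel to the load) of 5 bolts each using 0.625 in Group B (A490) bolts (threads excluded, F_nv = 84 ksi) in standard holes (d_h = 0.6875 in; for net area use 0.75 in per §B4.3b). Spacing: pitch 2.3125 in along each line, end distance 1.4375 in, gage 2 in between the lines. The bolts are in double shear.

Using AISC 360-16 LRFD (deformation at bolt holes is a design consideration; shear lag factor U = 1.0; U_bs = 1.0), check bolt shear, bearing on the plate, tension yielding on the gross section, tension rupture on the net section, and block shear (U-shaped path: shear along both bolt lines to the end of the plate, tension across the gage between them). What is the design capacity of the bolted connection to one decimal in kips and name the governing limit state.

Bolt shear: A_b = π(0.625)²/4 = 0.3068 in². φR_n = 0.75 × 84 × 0.3068 × 10 × 2 = 386.6 kips.
Bearing (0.5 in plate, F_u = 58 ksi): end bolts L_c = 1.4375 − 0.6875/2 = 1.09375, R_n = min(1.2×1.09375×0.5×58, 2.4×0.625×0.5×58) = 38.063 kips/bolt; interior L_c = 2.3125 − 0.6875 = 1.625, R_n = 43.5 kips/bolt. φR_n = 0.75 × (2×38.063 + 8×43.5) = 318.1 kips.
Tension yield (gross): A_g = 6.9375×0.5 = 3.4688 in². φR_n = 0.90 × 36 × 3.4688 = 112.4 kips.
Tension rupture (net): A_n = (6.9375 − 2×0.75)×0.5 = 2.7188 in² (U = 1.0, A_e = A_n). φR_n = 0.75 × 58 × 2.7188 = 118.3 kips.
Block shear: shear path 2×[1.4375+4×2.3125] = 2×10.6875 in, A_gv = 10.688, A_nv = 2×(10.6875 − 4.5×0.75)×0.5 = 7.3125 in²; tension across gage: (2 − 1×0.75)×0.5 = 0.625 in². R_n = min(0.6×58×7.3125, 0.6×36×10.688) + 1.0×58×0.625 = min(254.48, 230.86) + 36.25 = 267.11 kips. φR_n = 0.75 × 267.11 = 200.3 kips.
Governing: min(386.6, 318.1, 112.4, 118.3, 200.3) = 112.4 kips → gross-section yield.

112.4 kips (gross-section yield governs)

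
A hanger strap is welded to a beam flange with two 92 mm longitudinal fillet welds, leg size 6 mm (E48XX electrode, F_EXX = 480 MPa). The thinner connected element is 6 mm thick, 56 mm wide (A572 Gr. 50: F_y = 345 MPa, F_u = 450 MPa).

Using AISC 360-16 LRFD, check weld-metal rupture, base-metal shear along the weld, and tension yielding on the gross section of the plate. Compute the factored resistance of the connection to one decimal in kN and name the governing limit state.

104.3 kN (gross-section yield governs)

Weld metal: throat = 0.707×6 = 4.242 mm, L = 2×92 = 184 mm. φR_n = 0.75 × 0.6 × 480 × 4.242 × 184 = 168.6 kN.
Base metal shear (6 mm plate): yield φR_n = 1.0×0.6×345×6×184 = 228.5 kN; rupture φR_n = 0.75×0.6×450×6×184 = 223.6 kN; take 223.6 kN (rupture).
Tension yield (gross): A_g = 56×6 = 336 mm². φR_n = 0.90 × 345 × 336 = 104.3 kN.
Governing: min(168.6, 223.6, 104.3) = 104.3 kN → gross-section yield.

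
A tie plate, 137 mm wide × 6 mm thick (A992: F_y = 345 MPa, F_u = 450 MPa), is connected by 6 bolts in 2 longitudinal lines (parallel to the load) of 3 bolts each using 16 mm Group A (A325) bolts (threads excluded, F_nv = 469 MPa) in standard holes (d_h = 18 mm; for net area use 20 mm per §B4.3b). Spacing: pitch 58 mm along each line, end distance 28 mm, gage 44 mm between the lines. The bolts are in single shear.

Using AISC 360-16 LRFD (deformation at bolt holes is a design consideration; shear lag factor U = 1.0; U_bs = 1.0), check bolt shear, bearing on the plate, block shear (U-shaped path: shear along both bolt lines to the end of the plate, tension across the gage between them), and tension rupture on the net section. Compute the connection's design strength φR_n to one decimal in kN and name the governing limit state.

Bolt shear: A_b = π(16)²/4 = 201.06 mm². φR_n = 0.75 × 469 × 201.06 × 6 × 1 = 424.3 kN.
Bearing (6 mm plate, F_u = 450 MPa): end bolts L_c = 28 − 18/2 = 19, R_n = min(1.2×19×6×450, 2.4×16×6×450) = 61.56 kN/bolt; interior L_c = 58 − 18 = 40, R_n = 103.68 kN/bolt. φR_n = 0.75 × (2×61.56 + 4×103.68) = 403.4 kN.
Block shear: shear path 2×[28+2×58] = 2×144 mm, A_gv = 1728, A_nv = 2×(144 − 2.5×20)×6 = 1128 mm²; tension across gage: (44 − 1×20)×6 = 144 mm². R_n = min(0.6×450×1128, 0.6×345×1728) + 1.0×450×144 = min(304.56, 357.7) + 64.8 = 369.36 kN. φR_n = 0.75 × 369.36 = 277.0 kN.
Tension rupture (net): A_n = (137 − 2×20)×6 = 582 mm² (U = 1.0, A_e = A_n). φR_n = 0.75 × 450 × 582 = 196.4 kN.
Governing: min(424.3, 403.4, 277.0, 196.4) = 196.4 kN → net-section rupture.

196.4 kN (net-section rupture governs)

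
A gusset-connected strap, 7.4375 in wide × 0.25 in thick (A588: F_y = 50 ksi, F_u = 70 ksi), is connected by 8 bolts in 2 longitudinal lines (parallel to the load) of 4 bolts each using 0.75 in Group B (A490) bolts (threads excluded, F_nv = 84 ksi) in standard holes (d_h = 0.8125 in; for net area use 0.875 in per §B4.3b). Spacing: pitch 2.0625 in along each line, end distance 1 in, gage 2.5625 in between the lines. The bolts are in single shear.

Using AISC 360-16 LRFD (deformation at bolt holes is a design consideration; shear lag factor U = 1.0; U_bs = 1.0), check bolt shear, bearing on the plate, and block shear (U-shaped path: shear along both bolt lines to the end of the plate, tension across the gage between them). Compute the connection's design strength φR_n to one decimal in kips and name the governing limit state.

Bolt shear: A_b = π(0.75)²/4 = 0.44179 in². φR_n = 0.75 × 84 × 0.44179 × 8 × 1 = 222.7 kips.
Bearing (0.25 in plate, F_u = 70 ksi): end bolts L_c = 1 − 0.8125/2 = 0.59375, R_n = min(1.2×0.59375×0.25×70, 2.4×0.75×0.25×70) = 12.469 kips/bolt; interior L_c = 2.0625 − 0.8125 = 1.25, R_n = 26.25 kips/bolt. φR_n = 0.75 × (2×12.469 + 6×26.25) = 136.8 kips.
Block shear: shear path 2×[1+3×2.0625] = 2×7.1875 in, A_gv = 3.5938, A_nv = 2×(7.1875 − 3.5×0.875)×0.25 = 2.0625 in²; tension across gage: (2.5625 − 1×0.875)×0.25 = 0.42188 in². R_n = min(0.6×70×2.0625, 0.6×50×3.5938) + 1.0×70×0.42188 = min(86.625, 107.81) + 29.532 = 116.16 kips. φR_n = 0.75 × 116.16 = 87.1 kips.
Governing: min(222.7, 136.8, 87.1) = 87.1 kips → block shear.

87.1 kips (block shear governs)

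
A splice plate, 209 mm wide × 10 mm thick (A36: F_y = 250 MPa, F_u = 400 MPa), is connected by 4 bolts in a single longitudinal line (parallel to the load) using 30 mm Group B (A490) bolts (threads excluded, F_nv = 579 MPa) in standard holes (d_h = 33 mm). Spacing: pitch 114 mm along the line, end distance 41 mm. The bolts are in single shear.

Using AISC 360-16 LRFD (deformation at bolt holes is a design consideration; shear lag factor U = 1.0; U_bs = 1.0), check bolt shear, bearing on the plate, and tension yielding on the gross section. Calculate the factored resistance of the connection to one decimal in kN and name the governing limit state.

470.3 kN (gross-section yield governs)

Bolt shear: A_b = π(30)²/4 = 706.86 mm². φR_n = 0.75 × 579 × 706.86 × 4 × 1 = 1227.8 kN.
Bearing (10 mm plate, F_u = 400 MPa): end bolts L_c = 41 − 33/2 = 24.5, R_n = min(1.2×24.5×10×400, 2.4×30×10×400) = 117.6 kN/bolt; interior L_c = 114 − 33 = 81, R_n = 288 kN/bolt. φR_n = 0.75 × (1×117.6 + 3×288) = 736.2 kN.
Tension yield (gross): A_g = 209×10 = 2090 mm². φR_n = 0.90 × 250 × 2090 = 470.3 kN.
Governing: min(1227.8, 736.2, 470.3) = 470.3 kN → gross-section yield.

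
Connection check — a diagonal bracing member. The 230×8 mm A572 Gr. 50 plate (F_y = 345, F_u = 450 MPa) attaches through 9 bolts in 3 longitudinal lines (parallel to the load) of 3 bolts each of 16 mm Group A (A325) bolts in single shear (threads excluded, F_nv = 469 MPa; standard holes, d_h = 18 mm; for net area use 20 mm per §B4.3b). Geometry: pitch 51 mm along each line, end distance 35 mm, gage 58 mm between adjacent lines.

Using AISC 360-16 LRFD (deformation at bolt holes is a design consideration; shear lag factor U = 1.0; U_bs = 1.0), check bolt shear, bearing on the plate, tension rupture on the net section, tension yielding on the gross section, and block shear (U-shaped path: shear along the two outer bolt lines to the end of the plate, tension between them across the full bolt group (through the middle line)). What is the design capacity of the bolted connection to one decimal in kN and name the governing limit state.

459.0 kN (net-section rupture governs)

Bolt shear: A_b = π(16)²/4 = 201.06 mm². φR_n = 0.75 × 469 × 201.06 × 9 × 1 = 636.5 kN.
Bearing (8 mm plate, F_u = 450 MPa): end bolts L_c = 35 − 18/2 = 26, R_n = min(1.2×26×8×450, 2.4×16×8×450) = 112.32 kN/bolt; interior L_c = 51 − 18 = 33, R_n = 138.24 kN/bolt. φR_n = 0.75 × (3×112.32 + 6×138.24) = 874.8 kN.
Tension rupture (net): A_n = (230 − 3×20)×8 = 1360 mm² (U = 1.0, A_e = A_n). φR_n = 0.75 × 450 × 1360 = 459.0 kN.
Tension yield (gross): A_g = 230×8 = 1840 mm². φR_n = 0.90 × 345 × 1840 = 571.3 kN.
Block shear: shear path 2×[35+2×51] = 2×137 mm, A_gv = 2192, A_nv = 2×(137 − 2.5×20)×8 = 1392 mm²; tension across gage: (116 − 2×20)×8 = 608 mm². R_n = min(0.6×450×1392, 0.6×345×2192) + 1.0×450×608 = min(375.84, 453.74) + 273.6 = 649.44 kN. φR_n = 0.75 × 649.44 = 487.1 kN.
Governing: min(636.5, 874.8, 459.0, 571.3, 487.1) = 459.0 kN → net-section rupture.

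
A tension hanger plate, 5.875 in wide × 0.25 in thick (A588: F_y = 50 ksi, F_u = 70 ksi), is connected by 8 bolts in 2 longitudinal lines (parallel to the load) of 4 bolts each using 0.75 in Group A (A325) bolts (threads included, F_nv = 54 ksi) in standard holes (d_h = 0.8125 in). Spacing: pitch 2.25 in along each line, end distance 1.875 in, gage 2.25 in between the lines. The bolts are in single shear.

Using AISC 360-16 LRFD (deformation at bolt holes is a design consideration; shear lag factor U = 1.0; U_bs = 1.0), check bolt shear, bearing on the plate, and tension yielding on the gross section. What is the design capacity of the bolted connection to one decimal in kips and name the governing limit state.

66.1 kips (gross-section yield governs)

Bolt shear: A_b = π(0.75)²/4 = 0.44179 in². φR_n = 0.75 × 54 × 0.44179 × 8 × 1 = 143.1 kips.
Bearing (0.25 in plate, F_u = 70 ksi): end bolts L_c = 1.875 − 0.8125/2 = 1.46875, R_n = min(1.2×1.46875×0.25×70, 2.4×0.75×0.25×70) = 30.844 kips/bolt; interior L_c = 2.25 − 0.8125 = 1.4375, R_n = 30.188 kips/bolt. φR_n = 0.75 × (2×30.844 + 6×30.188) = 182.1 kips.
Tension yield (gross): A_g = 5.875×0.25 = 1.4688 in². φR_n = 0.90 × 50 × 1.4688 = 66.1 kips.
Governing: min(143.1, 182.1, 66.1) = 66.1 kips → gross-section yield.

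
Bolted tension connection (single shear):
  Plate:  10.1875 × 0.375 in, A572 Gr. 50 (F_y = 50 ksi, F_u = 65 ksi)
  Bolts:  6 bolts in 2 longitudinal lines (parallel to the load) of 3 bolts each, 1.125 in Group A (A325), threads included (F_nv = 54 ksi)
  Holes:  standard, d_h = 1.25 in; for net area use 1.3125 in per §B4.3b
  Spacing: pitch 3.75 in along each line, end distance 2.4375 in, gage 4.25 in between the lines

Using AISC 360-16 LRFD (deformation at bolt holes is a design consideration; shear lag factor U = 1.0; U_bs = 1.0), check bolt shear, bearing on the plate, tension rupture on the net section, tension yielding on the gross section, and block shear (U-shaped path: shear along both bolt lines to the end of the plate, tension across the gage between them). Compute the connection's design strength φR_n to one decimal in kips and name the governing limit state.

138.3 kips (net-section rupture governs)

Bolt shear: A_b = π(1.125)²/4 = 0.99402 in². φR_n = 0.75 × 54 × 0.99402 × 6 × 1 = 241.5 kips.
Bearing (0.375 in plate, F_u = 65 ksi): end bolts L_c = 2.4375 − 1.25/2 = 1.8125, R_n = min(1.2×1.8125×0.375×65, 2.4×1.125×0.375×65) = 53.016 kips/bolt; interior L_c = 3.75 − 1.25 = 2.5, R_n = 65.813 kips/bolt. φR_n = 0.75 × (2×53.016 + 4×65.813) = 277.0 kips.
Tension rupture (net): A_n = (10.1875 − 2×1.3125)×0.375 = 2.8359 in² (U = 1.0, A_e = A_n). φR_n = 0.75 × 65 × 2.8359 = 138.3 kips.
Tension yield (gross): A_g = 10.1875×0.375 = 3.8203 in². φR_n = 0.90 × 50 × 3.8203 = 171.9 kips.
Block shear: shear path 2×[2.4375+2×3.75] = 2×9.9375 in, A_gv = 7.4531, A_nv = 2×(9.9375 − 2.5×1.3125)×0.375 = 4.9922 in²; tension across gage: (4.25 − 1×1.3125)×0.375 = 1.1016 in². R_n = min(0.6×65×4.9922, 0.6×50×7.4531) + 1.0×65×1.1016 = min(194.7, 223.59) + 71.604 = 266.3 kips. φR_n = 0.75 × 266.3 = 199.7 kips.
Governing: min(241.5, 277.0, 138.3, 171.9, 199.7) = 138.3 kips → net-section rupture.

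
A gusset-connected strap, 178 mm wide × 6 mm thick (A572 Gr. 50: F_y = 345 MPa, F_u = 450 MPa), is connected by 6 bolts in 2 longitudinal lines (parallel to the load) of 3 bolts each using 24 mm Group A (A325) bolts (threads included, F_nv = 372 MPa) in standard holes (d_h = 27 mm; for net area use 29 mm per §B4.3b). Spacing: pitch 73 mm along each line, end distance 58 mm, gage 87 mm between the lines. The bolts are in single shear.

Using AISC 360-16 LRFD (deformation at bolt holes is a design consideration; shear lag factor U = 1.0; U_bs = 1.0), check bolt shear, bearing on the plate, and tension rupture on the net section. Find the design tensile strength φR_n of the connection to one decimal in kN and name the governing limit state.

243.0 kN (net-section rupture governs)

Bolt shear: A_b = π(24)²/4 = 452.39 mm². φR_n = 0.75 × 372 × 452.39 × 6 × 1 = 757.3 kN.
Bearing (6 mm plate, F_u = 450 MPa): end bolts L_c = 58 − 27/2 = 44.5, R_n = min(1.2×44.5×6×450, 2.4×24×6×450) = 144.18 kN/bolt; interior L_c = 73 − 27 = 46, R_n = 149.04 kN/bolt. φR_n = 0.75 × (2×144.18 + 4×149.04) = 663.4 kN.
Tension rupture (net): A_n = (178 − 2×29)×6 = 720 mm² (U = 1.0, A_e = A_n). φR_n = 0.75 × 450 × 720 = 243.0 kN.
Governing: min(757.3, 663.4, 243.0) = 243.0 kN → net-section rupture.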